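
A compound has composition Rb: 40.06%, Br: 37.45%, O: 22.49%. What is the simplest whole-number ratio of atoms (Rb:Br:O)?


Assume 100 g of compound, divide each mass% by atomic mass to get moles, then normalize by the smallest to get a raw atom ratio.
Moles per 100 g: Rb: 40.06/85.468 = 0.4687, Br: 37.45/79.904 = 0.4687, O: 22.49/15.999 = 1.4057
Raw ratio (divide by min = 0.4687): Rb: 1.0, Br: 1.0, O: 2.999
Multiply by 1 to clear fractions: Rb: 1.0 ~= 1, Br: 1.0 ~= 1, O: 2.999 ~= 3
Reduce by GCD to get the simplest whole-number ratio:

1:1:3


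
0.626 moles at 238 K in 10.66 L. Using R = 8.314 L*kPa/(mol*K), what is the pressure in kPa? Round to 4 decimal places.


PV = nRT, solve for P = nRT / V.
nRT = 0.626 * 8.314 * 238 = 1238.6862
P = 1238.6862 / 10.66
P = 116.19945591 kPa, rounded to 4 dp:

116.1995 kPa


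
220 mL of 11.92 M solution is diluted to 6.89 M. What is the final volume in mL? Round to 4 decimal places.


Dilution: M1*V1 = M2*V2, solve for V2.
V2 = M1*V1 / M2
V2 = 11.92 * 220 / 6.89
V2 = 2622.4 / 6.89
V2 = 380.6095791 mL, rounded to 4 dp:

380.6096 mL


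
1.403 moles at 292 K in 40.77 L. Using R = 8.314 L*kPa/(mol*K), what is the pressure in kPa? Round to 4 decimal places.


PV = nRT, solve for P = nRT / V.
nRT = 1.403 * 8.314 * 292 = 3406.0463
P = 3406.0463 / 40.77
P = 83.5429556 kPa, rounded to 4 dp:

83.5430 kPa


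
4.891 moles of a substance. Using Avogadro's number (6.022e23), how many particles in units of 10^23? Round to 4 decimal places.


N = n * NA, then divide by 1e23 for the requested units.
N / 1e23 = n * 6.022
N / 1e23 = 4.891 * 6.022
N / 1e23 = 29.453602, rounded to 4 dp:

29.4536


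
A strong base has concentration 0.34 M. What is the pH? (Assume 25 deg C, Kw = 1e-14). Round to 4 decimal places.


A strong base dissociates completely, so [OH-] equals the given concentration.
pOH = -log10([OH-]) = -log10(0.34) = 0.468521
pH = 14 - pOH = 14 - 0.468521
pH = 13.531479, rounded to 4 dp:

13.5315


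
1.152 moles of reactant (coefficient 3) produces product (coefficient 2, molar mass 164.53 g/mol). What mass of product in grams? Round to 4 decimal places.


Use the coefficient ratio to convert reactant moles to product moles, then multiply by the product's molar mass.
moles_P = moles_R * (coeff_P / coeff_R) = 1.152 * (2/3) = 0.768
mass_P = moles_P * M_P = 0.768 * 164.53
mass_P = 126.35904 g, rounded to 4 dp:

126.3590 g


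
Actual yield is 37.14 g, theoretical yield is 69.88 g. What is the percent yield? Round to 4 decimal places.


% yield = 100 * actual / theoretical
% yield = 100 * 37.14 / 69.88
% yield = 53.14825415 %, rounded to 4 dp:

53.1483 %


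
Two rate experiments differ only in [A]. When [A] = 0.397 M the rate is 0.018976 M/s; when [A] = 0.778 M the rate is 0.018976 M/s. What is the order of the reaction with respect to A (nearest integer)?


Rate is proportional to [A]^n, so rate2/rate1 = ([A]2/[A]1)^n. Take logs to solve for n.
rate2/rate1 = 0.018976 / 0.018976 = 1.0
[A]2/[A]1 = 0.778 / 0.397 = 1.9597
n = ln(1.0) / ln(1.9597) = 0.0
Nearest integer order:

0


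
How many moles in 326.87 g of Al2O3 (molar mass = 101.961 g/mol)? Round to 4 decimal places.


n = mass / M
n = 326.87 / 101.961
n = 3.2058336 mol, rounded to 4 dp:

3.2058 mol


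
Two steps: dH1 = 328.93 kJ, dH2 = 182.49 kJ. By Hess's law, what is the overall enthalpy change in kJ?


Hess's law: enthalpy is a state function, so add the step enthalpies.
dH_total = dH1 + dH2 = 328.93 + (182.49)
dH_total = 511.42 kJ:

511.42 kJ


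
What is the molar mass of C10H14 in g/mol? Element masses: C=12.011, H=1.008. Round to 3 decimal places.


M = sum(count * atomic_mass) over atoms.
M = 10*12.011 + 14*1.008
M = 120.11 + 14.112
M = 134.222 g/mol, rounded to 3 dp:

134.222 g/mol


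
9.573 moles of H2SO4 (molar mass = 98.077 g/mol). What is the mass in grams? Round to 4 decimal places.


mass = n * M
mass = 9.573 * 98.077
mass = 938.891121 g, rounded to 4 dp:

938.8911 g


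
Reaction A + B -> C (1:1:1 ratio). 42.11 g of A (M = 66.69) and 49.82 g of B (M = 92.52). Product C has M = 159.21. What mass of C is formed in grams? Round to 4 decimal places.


Find moles of each reactant; the smaller value is the limiting reagent in a 1:1:1 reaction, so moles_C equals moles of the limiter.
n_A = mass_A / M_A = 42.11 / 66.69 = 0.631429 mol
n_B = mass_B / M_B = 49.82 / 92.52 = 0.538478 mol
Limiting reagent: B (smaller), n_limiting = 0.538478 mol
mass_C = n_limiting * M_C = 0.538478 * 159.21
mass_C = 85.73108238 g, rounded to 4 dp:

85.7311 g


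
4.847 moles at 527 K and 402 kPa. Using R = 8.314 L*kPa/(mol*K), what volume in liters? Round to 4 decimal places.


PV = nRT, solve for V = nRT / P.
nRT = 4.847 * 8.314 * 527 = 21237.0239
V = 21237.0239 / 402
V = 52.82841766 L, rounded to 4 dp:

52.8284 L


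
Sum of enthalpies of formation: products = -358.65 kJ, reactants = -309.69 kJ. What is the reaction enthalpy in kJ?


dH_rxn = sum(dH_f products) - sum(dH_f reactants)
dH_rxn = -358.65 - (-309.69)
dH_rxn = -48.96 kJ:

-48.96 kJ


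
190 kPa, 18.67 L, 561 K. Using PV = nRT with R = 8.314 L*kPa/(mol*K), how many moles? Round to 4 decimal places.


PV = nRT, solve for n = PV / (RT).
PV = 190 * 18.67 = 3547.3
RT = 8.314 * 561 = 4664.154
n = 3547.3 / 4664.154
n = 0.76054521 mol, rounded to 4 dp:

0.7605 mol


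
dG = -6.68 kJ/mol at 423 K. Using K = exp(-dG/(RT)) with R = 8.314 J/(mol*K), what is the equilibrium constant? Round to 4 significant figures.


dG is in kJ/mol; multiply by 1000 to match R in J/(mol*K).
RT = 8.314 * 423 = 3516.822 J/mol
exponent = -dG*1000 / (RT) = -(-6.68*1000) / 3516.822 = 1.89944217
K = exp(1.89944217)
K = 6.6821659, rounded to 4 significant figures:

6.682


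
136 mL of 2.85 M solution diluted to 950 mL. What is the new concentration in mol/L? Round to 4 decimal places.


Dilution: M1*V1 = M2*V2, solve for M2.
M2 = M1*V1 / V2
M2 = 2.85 * 136 / 950
M2 = 387.6 / 950
M2 = 0.408 mol/L, rounded to 4 dp:

0.4080 mol/L


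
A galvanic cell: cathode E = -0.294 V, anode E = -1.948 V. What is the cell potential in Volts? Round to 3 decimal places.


Standard cell potential: E_cell = E_cathode - E_anode.
E_cell = -0.294 - (-1.948)
E_cell = 1.654 V, rounded to 3 dp:

1.654 V


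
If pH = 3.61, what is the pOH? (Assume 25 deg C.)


At 25 deg C, pH + pOH = 14.
pOH = 14 - pH = 14 - 3.61
pOH = 10.39:

10.39


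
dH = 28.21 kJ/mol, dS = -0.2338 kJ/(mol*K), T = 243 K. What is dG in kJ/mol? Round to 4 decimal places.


Gibbs: dG = dH - T*dS (consistent units, dS already in kJ/(mol*K)).
T*dS = 243 * -0.2338 = -56.8134
dG = 28.21 - (-56.8134)
dG = 85.0234 kJ/mol, rounded to 4 dp:

85.0234 kJ/mol


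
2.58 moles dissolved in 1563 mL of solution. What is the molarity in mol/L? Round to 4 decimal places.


Convert volume to liters: V_L = V_mL / 1000.
V_L = 1563 / 1000 = 1.563 L
M = n / V_L = 2.58 / 1.563
M = 1.65067179 mol/L, rounded to 4 dp:

1.6507 mol/L


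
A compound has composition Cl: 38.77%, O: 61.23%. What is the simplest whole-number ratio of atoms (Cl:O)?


Assume 100 g of compound, divide each mass% by atomic mass to get moles, then normalize by the smallest to get a raw atom ratio.
Moles per 100 g: Cl: 38.77/35.453 = 1.0936, O: 61.23/15.999 = 3.8271
Raw ratio (divide by min = 1.0936): Cl: 1.0, O: 3.5
Multiply by 2 to clear fractions: Cl: 2.0 ~= 2, O: 6.999 ~= 7
Reduce by GCD to get the simplest whole-number ratio:

2:7


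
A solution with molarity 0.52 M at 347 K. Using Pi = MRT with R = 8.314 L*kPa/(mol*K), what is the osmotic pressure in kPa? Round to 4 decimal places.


Osmotic pressure (van't Hoff): Pi = M*R*T.
RT = 8.314 * 347 = 2884.958
Pi = 0.52 * 2884.958
Pi = 1500.17816 kPa, rounded to 4 dp:

1500.1782 kPa


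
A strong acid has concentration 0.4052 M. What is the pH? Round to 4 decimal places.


A strong acid dissociates completely, so [H+] equals the given concentration.
pH = -log10([H+]) = -log10(0.4052)
pH = 0.39233056, rounded to 4 dp:

0.3923


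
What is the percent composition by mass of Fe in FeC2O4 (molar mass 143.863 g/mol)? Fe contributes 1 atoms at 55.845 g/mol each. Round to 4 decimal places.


pct = 100 * (n_elem * M_elem) / M_total
mass_contribution = 1 * 55.845 = 55.845 g/mol
pct = 100 * 55.845 / 143.863
pct = 38.81818119 %, rounded to 4 dp:

38.8182 %


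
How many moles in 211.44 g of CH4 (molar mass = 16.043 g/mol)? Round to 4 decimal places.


n = mass / M
n = 211.44 / 16.043
n = 13.17957988 mol, rounded to 4 dp:

13.1796 mol


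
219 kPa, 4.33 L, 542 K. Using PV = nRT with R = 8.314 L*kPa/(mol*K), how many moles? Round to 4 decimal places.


PV = nRT, solve for n = PV / (RT).
PV = 219 * 4.33 = 948.27
RT = 8.314 * 542 = 4506.188
n = 948.27 / 4506.188
n = 0.21043729 mol, rounded to 4 dp:

0.2104 mol


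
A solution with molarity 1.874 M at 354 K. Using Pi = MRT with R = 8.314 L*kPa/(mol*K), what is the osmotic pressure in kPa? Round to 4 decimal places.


Osmotic pressure (van't Hoff): Pi = M*R*T.
RT = 8.314 * 354 = 2943.156
Pi = 1.874 * 2943.156
Pi = 5515.474344 kPa, rounded to 4 dp:

5515.4743 kPa


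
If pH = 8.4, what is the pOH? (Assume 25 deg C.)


At 25 deg C, pH + pOH = 14.
pOH = 14 - pH = 14 - 8.4
pOH = 5.6:

5.60


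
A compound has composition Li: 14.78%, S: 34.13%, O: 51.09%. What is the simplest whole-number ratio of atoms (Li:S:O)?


Assume 100 g of compound, divide each mass% by atomic mass to get moles, then normalize by the smallest to get a raw atom ratio.
Moles per 100 g: Li: 14.78/6.941 = 2.1294, S: 34.13/32.065 = 1.0644, O: 51.09/15.999 = 3.1933
Raw ratio (divide by min = 1.0644): Li: 2.001, S: 1.0, O: 3.0
Multiply by 1 to clear fractions: Li: 2.001 ~= 2, S: 1.0 ~= 1, O: 3.0 ~= 3
Reduce by GCD to get the simplest whole-number ratio:

2:1:3


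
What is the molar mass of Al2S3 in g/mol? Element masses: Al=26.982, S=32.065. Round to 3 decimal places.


M = sum(count * atomic_mass) over atoms.
M = 2*26.982 + 3*32.065
M = 53.964 + 96.195
M = 150.159 g/mol, rounded to 3 dp:

150.159 g/mol


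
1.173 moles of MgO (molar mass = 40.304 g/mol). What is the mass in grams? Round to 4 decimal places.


mass = n * M
mass = 1.173 * 40.304
mass = 47.276592 g, rounded to 4 dp:

47.2766 g


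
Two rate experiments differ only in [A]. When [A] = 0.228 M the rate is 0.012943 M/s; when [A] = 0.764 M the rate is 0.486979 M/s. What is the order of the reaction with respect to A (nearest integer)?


Rate is proportional to [A]^n, so rate2/rate1 = ([A]2/[A]1)^n. Take logs to solve for n.
rate2/rate1 = 0.486979 / 0.012943 = 37.6249
[A]2/[A]1 = 0.764 / 0.228 = 3.3509
n = ln(37.6249) / ln(3.3509) = 3.0
Nearest integer order:

3


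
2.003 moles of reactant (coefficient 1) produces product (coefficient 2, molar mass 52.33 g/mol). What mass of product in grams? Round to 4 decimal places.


Use the coefficient ratio to convert reactant moles to product moles, then multiply by the product's molar mass.
moles_P = moles_R * (coeff_P / coeff_R) = 2.003 * (2/1) = 4.006
mass_P = moles_P * M_P = 4.006 * 52.33
mass_P = 209.63398 g, rounded to 4 dp:

209.6340 g


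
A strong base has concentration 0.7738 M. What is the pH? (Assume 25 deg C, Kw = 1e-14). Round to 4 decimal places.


A strong base dissociates completely, so [OH-] equals the given concentration.
pOH = -log10([OH-]) = -log10(0.7738) = 0.111371
pH = 14 - pOH = 14 - 0.111371
pH = 13.888629, rounded to 4 dp:

13.8886


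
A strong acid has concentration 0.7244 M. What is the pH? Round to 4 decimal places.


A strong acid dissociates completely, so [H+] equals the given concentration.
pH = -log10([H+]) = -log10(0.7244)
pH = 0.14002156, rounded to 4 dp:

0.1400


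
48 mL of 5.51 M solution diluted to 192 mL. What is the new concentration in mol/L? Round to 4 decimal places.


Dilution: M1*V1 = M2*V2, solve for M2.
M2 = M1*V1 / V2
M2 = 5.51 * 48 / 192
M2 = 264.48 / 192
M2 = 1.3775 mol/L, rounded to 4 dp:

1.3775 mol/L


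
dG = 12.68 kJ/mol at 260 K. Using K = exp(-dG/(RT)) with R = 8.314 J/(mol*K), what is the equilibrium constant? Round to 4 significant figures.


dG is in kJ/mol; multiply by 1000 to match R in J/(mol*K).
RT = 8.314 * 260 = 2161.64 J/mol
exponent = -dG*1000 / (RT) = -(12.68*1000) / 2161.64 = -5.86591662
K = exp(-5.86591662)
K = 0.0028344238, rounded to 4 significant figures:

0.002834


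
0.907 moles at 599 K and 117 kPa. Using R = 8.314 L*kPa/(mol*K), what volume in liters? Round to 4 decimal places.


PV = nRT, solve for V = nRT / P.
nRT = 0.907 * 8.314 * 599 = 4516.938
V = 4516.938 / 117
V = 38.60630769 L, rounded to 4 dp:

38.6063 L


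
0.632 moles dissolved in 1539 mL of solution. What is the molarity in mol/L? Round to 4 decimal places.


Convert volume to liters: V_L = V_mL / 1000.
V_L = 1539 / 1000 = 1.539 L
M = n / V_L = 0.632 / 1.539
M = 0.41065627 mol/L, rounded to 4 dp:

0.4107 mol/L


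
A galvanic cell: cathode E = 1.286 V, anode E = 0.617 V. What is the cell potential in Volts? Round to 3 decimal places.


Standard cell potential: E_cell = E_cathode - E_anode.
E_cell = 1.286 - (0.617)
E_cell = 0.669 V, rounded to 3 dp:

0.669 V


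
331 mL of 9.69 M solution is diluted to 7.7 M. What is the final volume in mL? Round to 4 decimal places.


Dilution: M1*V1 = M2*V2, solve for V2.
V2 = M1*V1 / M2
V2 = 9.69 * 331 / 7.7
V2 = 3207.39 / 7.7
V2 = 416.54415584 mL, rounded to 4 dp:

416.5442 mL


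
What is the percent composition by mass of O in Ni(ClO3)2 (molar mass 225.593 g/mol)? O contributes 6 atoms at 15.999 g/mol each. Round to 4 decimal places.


pct = 100 * (n_elem * M_elem) / M_total
mass_contribution = 6 * 15.999 = 95.994 g/mol
pct = 100 * 95.994 / 225.593
pct = 42.55185223 %, rounded to 4 dp:

42.5519 %


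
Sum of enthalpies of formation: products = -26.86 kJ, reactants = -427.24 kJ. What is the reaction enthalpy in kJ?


dH_rxn = sum(dH_f products) - sum(dH_f reactants)
dH_rxn = -26.86 - (-427.24)
dH_rxn = 400.38 kJ:

400.38 kJ


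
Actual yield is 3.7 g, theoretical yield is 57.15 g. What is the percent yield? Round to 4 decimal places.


% yield = 100 * actual / theoretical
% yield = 100 * 3.7 / 57.15
% yield = 6.47419073 %, rounded to 4 dp:

6.4742 %


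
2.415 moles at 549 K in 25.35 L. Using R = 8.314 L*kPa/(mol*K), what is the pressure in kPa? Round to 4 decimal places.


PV = nRT, solve for P = nRT / V.
nRT = 2.415 * 8.314 * 549 = 11022.9922
P = 11022.9922 / 25.35
P = 434.83203945 kPa, rounded to 4 dp:

434.8320 kPa


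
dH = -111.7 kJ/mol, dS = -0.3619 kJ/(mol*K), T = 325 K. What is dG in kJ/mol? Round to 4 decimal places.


Gibbs: dG = dH - T*dS (consistent units, dS already in kJ/(mol*K)).
T*dS = 325 * -0.3619 = -117.6175
dG = -111.7 - (-117.6175)
dG = 5.9175 kJ/mol, rounded to 4 dp:

5.9175 kJ/mol


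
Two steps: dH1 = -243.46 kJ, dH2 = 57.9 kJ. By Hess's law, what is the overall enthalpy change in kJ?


Hess's law: enthalpy is a state function, so add the step enthalpies.
dH_total = dH1 + dH2 = -243.46 + (57.9)
dH_total = -185.56 kJ:

-185.56 kJ


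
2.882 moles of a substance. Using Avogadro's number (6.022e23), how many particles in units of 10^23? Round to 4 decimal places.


N = n * NA, then divide by 1e23 for the requested units.
N / 1e23 = n * 6.022
N / 1e23 = 2.882 * 6.022
N / 1e23 = 17.355404, rounded to 4 dp:

17.3554


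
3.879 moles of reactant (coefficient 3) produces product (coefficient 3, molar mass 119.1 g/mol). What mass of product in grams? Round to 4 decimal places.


Use the coefficient ratio to convert reactant moles to product moles, then multiply by the product's molar mass.
moles_P = moles_R * (coeff_P / coeff_R) = 3.879 * (3/3) = 3.879
mass_P = moles_P * M_P = 3.879 * 119.1
mass_P = 461.9889 g, rounded to 4 dp:

461.9889 g


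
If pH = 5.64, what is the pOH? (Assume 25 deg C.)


At 25 deg C, pH + pOH = 14.
pOH = 14 - pH = 14 - 5.64
pOH = 8.36:

8.36


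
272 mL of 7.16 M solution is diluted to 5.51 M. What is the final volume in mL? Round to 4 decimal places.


Dilution: M1*V1 = M2*V2, solve for V2.
V2 = M1*V1 / M2
V2 = 7.16 * 272 / 5.51
V2 = 1947.52 / 5.51
V2 = 353.45190563 mL, rounded to 4 dp:

353.4519 mL


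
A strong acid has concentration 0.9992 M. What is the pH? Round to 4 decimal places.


A strong acid dissociates completely, so [H+] equals the given concentration.
pH = -log10([H+]) = -log10(0.9992)
pH = 0.00034757, rounded to 4 dp:

0.0003


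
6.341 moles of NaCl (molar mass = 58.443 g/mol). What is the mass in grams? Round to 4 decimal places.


mass = n * M
mass = 6.341 * 58.443
mass = 370.587063 g, rounded to 4 dp:

370.5871 g


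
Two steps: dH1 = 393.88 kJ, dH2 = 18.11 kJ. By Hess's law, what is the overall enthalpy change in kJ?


Hess's law: enthalpy is a state function, so add the step enthalpies.
dH_total = dH1 + dH2 = 393.88 + (18.11)
dH_total = 411.99 kJ:

411.99 kJ


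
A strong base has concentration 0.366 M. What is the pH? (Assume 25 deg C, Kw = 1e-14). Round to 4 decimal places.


A strong base dissociates completely, so [OH-] equals the given concentration.
pOH = -log10([OH-]) = -log10(0.366) = 0.436519
pH = 14 - pOH = 14 - 0.436519
pH = 13.563481, rounded to 4 dp:

13.5635


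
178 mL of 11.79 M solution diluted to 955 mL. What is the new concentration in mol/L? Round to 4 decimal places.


Dilution: M1*V1 = M2*V2, solve for M2.
M2 = M1*V1 / V2
M2 = 11.79 * 178 / 955
M2 = 2098.62 / 955
M2 = 2.19750785 mol/L, rounded to 4 dp:

2.1975 mol/L


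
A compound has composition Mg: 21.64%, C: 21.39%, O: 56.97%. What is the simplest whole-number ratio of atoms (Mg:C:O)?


Assume 100 g of compound, divide each mass% by atomic mass to get moles, then normalize by the smallest to get a raw atom ratio.
Moles per 100 g: Mg: 21.64/24.305 = 0.8904, C: 21.39/12.011 = 1.7809, O: 56.97/15.999 = 3.5608
Raw ratio (divide by min = 0.8904): Mg: 1.0, C: 2.0, O: 3.999
Multiply by 1 to clear fractions: Mg: 1.0 ~= 1, C: 2.0 ~= 2, O: 3.999 ~= 4
Reduce by GCD to get the simplest whole-number ratio:

1:2:4


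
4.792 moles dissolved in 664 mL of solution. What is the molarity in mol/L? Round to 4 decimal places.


Convert volume to liters: V_L = V_mL / 1000.
V_L = 664 / 1000 = 0.664 L
M = n / V_L = 4.792 / 0.664
M = 7.21686747 mol/L, rounded to 4 dp:

7.2169 mol/L


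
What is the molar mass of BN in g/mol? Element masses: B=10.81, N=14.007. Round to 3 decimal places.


M = sum(count * atomic_mass) over atoms.
M = 1*10.81 + 1*14.007
M = 10.81 + 14.007
M = 24.817 g/mol, rounded to 3 dp:

24.817 g/mol


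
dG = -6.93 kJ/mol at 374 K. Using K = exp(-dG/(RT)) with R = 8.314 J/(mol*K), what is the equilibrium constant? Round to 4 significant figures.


dG is in kJ/mol; multiply by 1000 to match R in J/(mol*K).
RT = 8.314 * 374 = 3109.436 J/mol
exponent = -dG*1000 / (RT) = -(-6.93*1000) / 3109.436 = 2.2287
K = exp(2.2287)
K = 9.2877841, rounded to 4 significant figures:

9.288


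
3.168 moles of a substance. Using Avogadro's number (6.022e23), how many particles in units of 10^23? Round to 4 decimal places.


N = n * NA, then divide by 1e23 for the requested units.
N / 1e23 = n * 6.022
N / 1e23 = 3.168 * 6.022
N / 1e23 = 19.077696, rounded to 4 dp:

19.0777


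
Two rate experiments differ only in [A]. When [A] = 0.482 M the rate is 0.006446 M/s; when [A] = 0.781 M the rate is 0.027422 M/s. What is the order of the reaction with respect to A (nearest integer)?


Rate is proportional to [A]^n, so rate2/rate1 = ([A]2/[A]1)^n. Take logs to solve for n.
rate2/rate1 = 0.027422 / 0.006446 = 4.2541
[A]2/[A]1 = 0.781 / 0.482 = 1.6203
n = ln(4.2541) / ln(1.6203) = 3.0
Nearest integer order:

3


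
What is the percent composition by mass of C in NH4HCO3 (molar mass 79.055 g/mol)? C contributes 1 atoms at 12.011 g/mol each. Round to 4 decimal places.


pct = 100 * (n_elem * M_elem) / M_total
mass_contribution = 1 * 12.011 = 12.011 g/mol
pct = 100 * 12.011 / 79.055
pct = 15.19321991 %, rounded to 4 dp:

15.1932 %


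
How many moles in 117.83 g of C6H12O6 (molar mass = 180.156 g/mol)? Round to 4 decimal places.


n = mass / M
n = 117.83 / 180.156
n = 0.65404427 mol, rounded to 4 dp:

0.6540 mol


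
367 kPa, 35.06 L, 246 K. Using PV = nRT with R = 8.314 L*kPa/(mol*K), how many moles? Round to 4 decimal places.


PV = nRT, solve for n = PV / (RT).
PV = 367 * 35.06 = 12867.02
RT = 8.314 * 246 = 2045.244
n = 12867.02 / 2045.244
n = 6.29119068 mol, rounded to 4 dp:

6.2912 mol


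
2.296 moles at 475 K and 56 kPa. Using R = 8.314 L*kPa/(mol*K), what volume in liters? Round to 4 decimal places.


PV = nRT, solve for V = nRT / P.
nRT = 2.296 * 8.314 * 475 = 9067.2484
V = 9067.2484 / 56
V = 161.91515 L, rounded to 4 dp:

161.9152 L


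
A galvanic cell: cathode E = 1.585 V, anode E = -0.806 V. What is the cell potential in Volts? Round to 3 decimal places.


Standard cell potential: E_cell = E_cathode - E_anode.
E_cell = 1.585 - (-0.806)
E_cell = 2.391 V, rounded to 3 dp:

2.391 V


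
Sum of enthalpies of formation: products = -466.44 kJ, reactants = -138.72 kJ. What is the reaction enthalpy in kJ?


dH_rxn = sum(dH_f products) - sum(dH_f reactants)
dH_rxn = -466.44 - (-138.72)
dH_rxn = -327.72 kJ:

-327.72 kJ


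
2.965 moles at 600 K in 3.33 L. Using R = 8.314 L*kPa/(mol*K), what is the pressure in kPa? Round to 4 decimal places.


PV = nRT, solve for P = nRT / V.
nRT = 2.965 * 8.314 * 600 = 14790.606
P = 14790.606 / 3.33
P = 4441.62342342 kPa, rounded to 4 dp:

4441.6234 kPa


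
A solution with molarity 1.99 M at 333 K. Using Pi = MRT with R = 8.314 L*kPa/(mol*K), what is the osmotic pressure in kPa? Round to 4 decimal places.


Osmotic pressure (van't Hoff): Pi = M*R*T.
RT = 8.314 * 333 = 2768.562
Pi = 1.99 * 2768.562
Pi = 5509.43838 kPa, rounded to 4 dp:

5509.4384 kPa


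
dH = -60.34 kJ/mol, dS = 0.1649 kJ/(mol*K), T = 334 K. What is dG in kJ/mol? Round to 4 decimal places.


Gibbs: dG = dH - T*dS (consistent units, dS already in kJ/(mol*K)).
T*dS = 334 * 0.1649 = 55.0766
dG = -60.34 - (55.0766)
dG = -115.4166 kJ/mol, rounded to 4 dp:

-115.4166 kJ/mol


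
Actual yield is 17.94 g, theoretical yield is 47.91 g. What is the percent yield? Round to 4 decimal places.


% yield = 100 * actual / theoretical
% yield = 100 * 17.94 / 47.91
% yield = 37.44520977 %, rounded to 4 dp:

37.4452 %


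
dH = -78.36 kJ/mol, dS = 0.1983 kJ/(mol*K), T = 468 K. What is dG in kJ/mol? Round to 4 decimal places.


Gibbs: dG = dH - T*dS (consistent units, dS already in kJ/(mol*K)).
T*dS = 468 * 0.1983 = 92.8044
dG = -78.36 - (92.8044)
dG = -171.1644 kJ/mol, rounded to 4 dp:

-171.1644 kJ/mol


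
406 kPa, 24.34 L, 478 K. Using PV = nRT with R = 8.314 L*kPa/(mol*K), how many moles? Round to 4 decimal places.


PV = nRT, solve for n = PV / (RT).
PV = 406 * 24.34 = 9882.04
RT = 8.314 * 478 = 3974.092
n = 9882.04 / 3974.092
n = 2.48661581 mol, rounded to 4 dp:

2.4866 mol


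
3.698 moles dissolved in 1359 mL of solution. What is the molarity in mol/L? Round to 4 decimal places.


Convert volume to liters: V_L = V_mL / 1000.
V_L = 1359 / 1000 = 1.359 L
M = n / V_L = 3.698 / 1.359
M = 2.72111847 mol/L, rounded to 4 dp:

2.7211 mol/L


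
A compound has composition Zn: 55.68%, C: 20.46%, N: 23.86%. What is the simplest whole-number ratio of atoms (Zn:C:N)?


Assume 100 g of compound, divide each mass% by atomic mass to get moles, then normalize by the smallest to get a raw atom ratio.
Moles per 100 g: Zn: 55.68/65.38 = 0.8516, C: 20.46/12.011 = 1.7034, N: 23.86/14.007 = 1.7034
Raw ratio (divide by min = 0.8516): Zn: 1.0, C: 2.0, N: 2.0
Multiply by 1 to clear fractions: Zn: 1.0 ~= 1, C: 2.0 ~= 2, N: 2.0 ~= 2
Reduce by GCD to get the simplest whole-number ratio:

1:2:2


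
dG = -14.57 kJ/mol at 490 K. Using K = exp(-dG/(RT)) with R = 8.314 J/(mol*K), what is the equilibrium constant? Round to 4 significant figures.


dG is in kJ/mol; multiply by 1000 to match R in J/(mol*K).
RT = 8.314 * 490 = 4073.86 J/mol
exponent = -dG*1000 / (RT) = -(-14.57*1000) / 4073.86 = 3.57646065
K = exp(3.57646065)
K = 35.746796, rounded to 4 significant figures:

35.75


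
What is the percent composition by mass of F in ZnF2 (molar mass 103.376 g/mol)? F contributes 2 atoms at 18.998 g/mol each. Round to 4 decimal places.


pct = 100 * (n_elem * M_elem) / M_total
mass_contribution = 2 * 18.998 = 37.996 g/mol
pct = 100 * 37.996 / 103.376
pct = 36.75514626 %, rounded to 4 dp:

36.7551 %


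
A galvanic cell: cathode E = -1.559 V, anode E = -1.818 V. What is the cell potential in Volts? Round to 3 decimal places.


Standard cell potential: E_cell = E_cathode - E_anode.
E_cell = -1.559 - (-1.818)
E_cell = 0.259 V, rounded to 3 dp:

0.259 V


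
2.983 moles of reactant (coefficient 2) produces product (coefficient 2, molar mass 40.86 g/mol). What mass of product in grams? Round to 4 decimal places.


Use the coefficient ratio to convert reactant moles to product moles, then multiply by the product's molar mass.
moles_P = moles_R * (coeff_P / coeff_R) = 2.983 * (2/2) = 2.983
mass_P = moles_P * M_P = 2.983 * 40.86
mass_P = 121.88538 g, rounded to 4 dp:

121.8854 g


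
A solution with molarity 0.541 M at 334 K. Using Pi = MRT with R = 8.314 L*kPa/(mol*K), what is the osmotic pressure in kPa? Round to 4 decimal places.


Osmotic pressure (van't Hoff): Pi = M*R*T.
RT = 8.314 * 334 = 2776.876
Pi = 0.541 * 2776.876
Pi = 1502.289916 kPa, rounded to 4 dp:

1502.2899 kPa


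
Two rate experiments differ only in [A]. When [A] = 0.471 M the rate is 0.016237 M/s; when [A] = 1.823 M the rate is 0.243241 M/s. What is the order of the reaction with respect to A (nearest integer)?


Rate is proportional to [A]^n, so rate2/rate1 = ([A]2/[A]1)^n. Take logs to solve for n.
rate2/rate1 = 0.243241 / 0.016237 = 14.9807
[A]2/[A]1 = 1.823 / 0.471 = 3.8705
n = ln(14.9807) / ln(3.8705) = 2.0
Nearest integer order:

2


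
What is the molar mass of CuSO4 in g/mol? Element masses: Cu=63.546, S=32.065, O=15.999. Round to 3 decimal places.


M = sum(count * atomic_mass) over atoms.
M = 1*63.546 + 1*32.065 + 4*15.999
M = 63.546 + 32.065 + 63.996
M = 159.607 g/mol, rounded to 3 dp:

159.607 g/mol


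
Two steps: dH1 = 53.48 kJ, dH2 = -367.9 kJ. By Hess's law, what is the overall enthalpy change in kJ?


Hess's law: enthalpy is a state function, so add the step enthalpies.
dH_total = dH1 + dH2 = 53.48 + (-367.9)
dH_total = -314.42 kJ:

-314.42 kJ


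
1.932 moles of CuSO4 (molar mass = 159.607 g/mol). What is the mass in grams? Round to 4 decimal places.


mass = n * M
mass = 1.932 * 159.607
mass = 308.360724 g, rounded to 4 dp:

308.3607 g


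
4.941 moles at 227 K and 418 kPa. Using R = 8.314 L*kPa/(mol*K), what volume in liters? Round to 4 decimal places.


PV = nRT, solve for V = nRT / P.
nRT = 4.941 * 8.314 * 227 = 9325.0406
V = 9325.0406 / 418
V = 22.30870957 L, rounded to 4 dp:

22.3087 L


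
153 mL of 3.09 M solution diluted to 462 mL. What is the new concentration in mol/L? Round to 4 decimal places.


Dilution: M1*V1 = M2*V2, solve for M2.
M2 = M1*V1 / V2
M2 = 3.09 * 153 / 462
M2 = 472.77 / 462
M2 = 1.02331169 mol/L, rounded to 4 dp:

1.0233 mol/L


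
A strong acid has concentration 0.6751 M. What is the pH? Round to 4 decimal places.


A strong acid dissociates completely, so [H+] equals the given concentration.
pH = -log10([H+]) = -log10(0.6751)
pH = 0.17063189, rounded to 4 dp:

0.1706


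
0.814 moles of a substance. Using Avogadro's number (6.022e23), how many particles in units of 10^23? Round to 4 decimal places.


N = n * NA, then divide by 1e23 for the requested units.
N / 1e23 = n * 6.022
N / 1e23 = 0.814 * 6.022
N / 1e23 = 4.901908, rounded to 4 dp:

4.9019


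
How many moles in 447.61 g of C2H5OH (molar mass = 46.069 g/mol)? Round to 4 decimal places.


n = mass / M
n = 447.61 / 46.069
n = 9.71607806 mol, rounded to 4 dp:

9.7161 mol


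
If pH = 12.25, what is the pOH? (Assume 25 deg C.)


At 25 deg C, pH + pOH = 14.
pOH = 14 - pH = 14 - 12.25
pOH = 1.75:

1.75


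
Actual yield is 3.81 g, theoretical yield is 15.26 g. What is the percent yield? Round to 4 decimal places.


% yield = 100 * actual / theoretical
% yield = 100 * 3.81 / 15.26
% yield = 24.9672346 %, rounded to 4 dp:

24.9672 %


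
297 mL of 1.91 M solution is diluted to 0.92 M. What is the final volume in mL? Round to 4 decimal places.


Dilution: M1*V1 = M2*V2, solve for V2.
V2 = M1*V1 / M2
V2 = 1.91 * 297 / 0.92
V2 = 567.27 / 0.92
V2 = 616.59782609 mL, rounded to 4 dp:

616.5978 mL


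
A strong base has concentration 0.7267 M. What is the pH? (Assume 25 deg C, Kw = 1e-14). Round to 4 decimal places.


A strong base dissociates completely, so [OH-] equals the given concentration.
pOH = -log10([OH-]) = -log10(0.7267) = 0.138645
pH = 14 - pOH = 14 - 0.138645
pH = 13.861355, rounded to 4 dp:

13.8614


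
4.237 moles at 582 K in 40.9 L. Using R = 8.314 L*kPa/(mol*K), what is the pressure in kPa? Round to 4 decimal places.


PV = nRT, solve for P = nRT / V.
nRT = 4.237 * 8.314 * 582 = 20501.7753
P = 20501.7753 / 40.9
P = 501.26589976 kPa, rounded to 4 dp:

501.2659 kPa


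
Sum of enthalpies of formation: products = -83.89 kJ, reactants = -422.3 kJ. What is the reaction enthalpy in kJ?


dH_rxn = sum(dH_f products) - sum(dH_f reactants)
dH_rxn = -83.89 - (-422.3)
dH_rxn = 338.41 kJ:

338.41 kJ


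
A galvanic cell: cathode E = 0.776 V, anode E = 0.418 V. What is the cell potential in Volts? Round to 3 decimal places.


Standard cell potential: E_cell = E_cathode - E_anode.
E_cell = 0.776 - (0.418)
E_cell = 0.358 V, rounded to 3 dp:

0.358 V


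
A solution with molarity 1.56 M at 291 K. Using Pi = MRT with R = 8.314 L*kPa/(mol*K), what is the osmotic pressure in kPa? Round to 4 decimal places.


Osmotic pressure (van't Hoff): Pi = M*R*T.
RT = 8.314 * 291 = 2419.374
Pi = 1.56 * 2419.374
Pi = 3774.22344 kPa, rounded to 4 dp:

3774.2234 kPa


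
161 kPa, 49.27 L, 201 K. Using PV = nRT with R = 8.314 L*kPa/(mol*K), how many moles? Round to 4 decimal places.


PV = nRT, solve for n = PV / (RT).
PV = 161 * 49.27 = 7932.47
RT = 8.314 * 201 = 1671.114
n = 7932.47 / 1671.114
n = 4.7468156 mol, rounded to 4 dp:

4.7468 mol


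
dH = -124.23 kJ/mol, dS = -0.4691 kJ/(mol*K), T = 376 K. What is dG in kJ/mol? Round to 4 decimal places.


Gibbs: dG = dH - T*dS (consistent units, dS already in kJ/(mol*K)).
T*dS = 376 * -0.4691 = -176.3816
dG = -124.23 - (-176.3816)
dG = 52.1516 kJ/mol, rounded to 4 dp:

52.1516 kJ/mol


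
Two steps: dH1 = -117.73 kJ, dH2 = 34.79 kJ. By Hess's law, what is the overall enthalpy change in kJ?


Hess's law: enthalpy is a state function, so add the step enthalpies.
dH_total = dH1 + dH2 = -117.73 + (34.79)
dH_total = -82.94 kJ:

-82.94 kJ


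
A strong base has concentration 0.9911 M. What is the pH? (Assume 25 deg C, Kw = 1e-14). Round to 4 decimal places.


A strong base dissociates completely, so [OH-] equals the given concentration.
pOH = -log10([OH-]) = -log10(0.9911) = 0.003883
pH = 14 - pOH = 14 - 0.003883
pH = 13.996117, rounded to 4 dp:

13.9961


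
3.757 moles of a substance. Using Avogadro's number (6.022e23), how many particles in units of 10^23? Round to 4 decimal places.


N = n * NA, then divide by 1e23 for the requested units.
N / 1e23 = n * 6.022
N / 1e23 = 3.757 * 6.022
N / 1e23 = 22.624654, rounded to 4 dp:

22.6247


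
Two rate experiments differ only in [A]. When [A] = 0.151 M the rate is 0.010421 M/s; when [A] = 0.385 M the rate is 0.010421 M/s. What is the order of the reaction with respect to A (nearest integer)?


Rate is proportional to [A]^n, so rate2/rate1 = ([A]2/[A]1)^n. Take logs to solve for n.
rate2/rate1 = 0.010421 / 0.010421 = 1.0
[A]2/[A]1 = 0.385 / 0.151 = 2.5497
n = ln(1.0) / ln(2.5497) = 0.0
Nearest integer order:

0


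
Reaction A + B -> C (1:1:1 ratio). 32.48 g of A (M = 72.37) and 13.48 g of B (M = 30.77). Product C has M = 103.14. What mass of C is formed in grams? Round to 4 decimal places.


Find moles of each reactant; the smaller value is the limiting reagent in a 1:1:1 reaction, so moles_C equals moles of the limiter.
n_A = mass_A / M_A = 32.48 / 72.37 = 0.448805 mol
n_B = mass_B / M_B = 13.48 / 30.77 = 0.438089 mol
Limiting reagent: B (smaller), n_limiting = 0.438089 mol
mass_C = n_limiting * M_C = 0.438089 * 103.14
mass_C = 45.18449946 g, rounded to 4 dp:

45.1845 g


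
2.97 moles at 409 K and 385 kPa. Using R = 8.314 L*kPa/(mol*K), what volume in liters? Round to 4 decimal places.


PV = nRT, solve for V = nRT / P.
nRT = 2.97 * 8.314 * 409 = 10099.2652
V = 10099.2652 / 385
V = 26.23185766 L, rounded to 4 dp:

26.2319 L


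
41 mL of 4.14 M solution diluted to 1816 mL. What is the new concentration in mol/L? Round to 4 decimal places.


Dilution: M1*V1 = M2*V2, solve for M2.
M2 = M1*V1 / V2
M2 = 4.14 * 41 / 1816
M2 = 169.74 / 1816
M2 = 0.09346916 mol/L, rounded to 4 dp:

0.0935 mol/L


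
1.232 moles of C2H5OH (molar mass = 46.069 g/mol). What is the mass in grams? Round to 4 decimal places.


mass = n * M
mass = 1.232 * 46.069
mass = 56.757008 g, rounded to 4 dp:

56.7570 g


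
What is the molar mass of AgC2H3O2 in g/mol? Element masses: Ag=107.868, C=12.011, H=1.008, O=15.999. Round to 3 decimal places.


M = sum(count * atomic_mass) over atoms.
M = 1*107.868 + 2*12.011 + 3*1.008 + 2*15.999
M = 107.868 + 24.022 + 3.024 + 31.998
M = 166.912 g/mol, rounded to 3 dp:

166.912 g/mol


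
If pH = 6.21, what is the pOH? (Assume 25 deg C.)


At 25 deg C, pH + pOH = 14.
pOH = 14 - pH = 14 - 6.21
pOH = 7.79:

7.79


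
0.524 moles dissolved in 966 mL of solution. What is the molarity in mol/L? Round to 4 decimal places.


Convert volume to liters: V_L = V_mL / 1000.
V_L = 966 / 1000 = 0.966 L
M = n / V_L = 0.524 / 0.966
M = 0.54244306 mol/L, rounded to 4 dp:

0.5424 mol/L


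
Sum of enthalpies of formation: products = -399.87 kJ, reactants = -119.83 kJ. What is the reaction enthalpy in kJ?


dH_rxn = sum(dH_f products) - sum(dH_f reactants)
dH_rxn = -399.87 - (-119.83)
dH_rxn = -280.04 kJ:

-280.04 kJ


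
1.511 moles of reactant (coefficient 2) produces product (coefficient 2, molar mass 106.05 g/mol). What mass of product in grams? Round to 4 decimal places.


Use the coefficient ratio to convert reactant moles to product moles, then multiply by the product's molar mass.
moles_P = moles_R * (coeff_P / coeff_R) = 1.511 * (2/2) = 1.511
mass_P = moles_P * M_P = 1.511 * 106.05
mass_P = 160.24155 g, rounded to 4 dp:

160.2416 g


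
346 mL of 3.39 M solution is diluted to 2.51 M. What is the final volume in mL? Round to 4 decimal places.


Dilution: M1*V1 = M2*V2, solve for V2.
V2 = M1*V1 / M2
V2 = 3.39 * 346 / 2.51
V2 = 1172.94 / 2.51
V2 = 467.30677291 mL, rounded to 4 dp:

467.3068 mL


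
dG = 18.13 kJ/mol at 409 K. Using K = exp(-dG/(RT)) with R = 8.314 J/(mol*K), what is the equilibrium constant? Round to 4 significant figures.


dG is in kJ/mol; multiply by 1000 to match R in J/(mol*K).
RT = 8.314 * 409 = 3400.426 J/mol
exponent = -dG*1000 / (RT) = -(18.13*1000) / 3400.426 = -5.33168491
K = exp(-5.33168491)
K = 0.0048359151, rounded to 4 significant figures:

0.004836


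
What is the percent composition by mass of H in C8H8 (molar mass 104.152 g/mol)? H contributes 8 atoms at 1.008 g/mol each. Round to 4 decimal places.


pct = 100 * (n_elem * M_elem) / M_total
mass_contribution = 8 * 1.008 = 8.064 g/mol
pct = 100 * 8.064 / 104.152
pct = 7.74253015 %, rounded to 4 dp:

7.7425 %


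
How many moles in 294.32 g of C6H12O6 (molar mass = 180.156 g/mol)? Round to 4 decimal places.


n = mass / M
n = 294.32 / 180.156
n = 1.63369524 mol, rounded to 4 dp:

1.6337 mol


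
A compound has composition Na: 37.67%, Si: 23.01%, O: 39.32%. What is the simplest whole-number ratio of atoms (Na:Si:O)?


Assume 100 g of compound, divide each mass% by atomic mass to get moles, then normalize by the smallest to get a raw atom ratio.
Moles per 100 g: Na: 37.67/22.99 = 1.6385, Si: 23.01/28.086 = 0.8193, O: 39.32/15.999 = 2.4577
Raw ratio (divide by min = 0.8193): Na: 2.0, Si: 1.0, O: 3.0
Multiply by 1 to clear fractions: Na: 2.0 ~= 2, Si: 1.0 ~= 1, O: 3.0 ~= 3
Reduce by GCD to get the simplest whole-number ratio:

2:1:3


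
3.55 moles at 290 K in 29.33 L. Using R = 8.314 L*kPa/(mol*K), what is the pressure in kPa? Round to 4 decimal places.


PV = nRT, solve for P = nRT / V.
nRT = 3.55 * 8.314 * 290 = 8559.263
P = 8559.263 / 29.33
P = 291.82621889 kPa, rounded to 4 dp:

291.8262 kPa


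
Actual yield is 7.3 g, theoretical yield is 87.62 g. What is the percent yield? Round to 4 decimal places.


% yield = 100 * actual / theoretical
% yield = 100 * 7.3 / 87.62
% yield = 8.33143118 %, rounded to 4 dp:

8.3314 %


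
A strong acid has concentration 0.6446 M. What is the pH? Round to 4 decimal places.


A strong acid dissociates completely, so [H+] equals the given concentration.
pH = -log10([H+]) = -log10(0.6446)
pH = 0.1907097, rounded to 4 dp:

0.1907


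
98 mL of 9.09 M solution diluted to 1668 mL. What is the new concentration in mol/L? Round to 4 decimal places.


Dilution: M1*V1 = M2*V2, solve for M2.
M2 = M1*V1 / V2
M2 = 9.09 * 98 / 1668
M2 = 890.82 / 1668
M2 = 0.53406475 mol/L, rounded to 4 dp:

0.5341 mol/L


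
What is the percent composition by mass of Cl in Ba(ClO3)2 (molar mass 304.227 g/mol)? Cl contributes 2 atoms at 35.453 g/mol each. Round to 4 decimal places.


pct = 100 * (n_elem * M_elem) / M_total
mass_contribution = 2 * 35.453 = 70.906 g/mol
pct = 100 * 70.906 / 304.227
pct = 23.30693857 %, rounded to 4 dp:

23.3069 %


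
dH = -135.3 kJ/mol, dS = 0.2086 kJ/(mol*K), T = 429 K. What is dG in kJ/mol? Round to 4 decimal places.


Gibbs: dG = dH - T*dS (consistent units, dS already in kJ/(mol*K)).
T*dS = 429 * 0.2086 = 89.4894
dG = -135.3 - (89.4894)
dG = -224.7894 kJ/mol, rounded to 4 dp:

-224.7894 kJ/mol


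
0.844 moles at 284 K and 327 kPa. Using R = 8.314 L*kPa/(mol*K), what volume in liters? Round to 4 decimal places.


PV = nRT, solve for V = nRT / P.
nRT = 0.844 * 8.314 * 284 = 1992.8325
V = 1992.8325 / 327
V = 6.09428899 L, rounded to 4 dp:

6.0943 L


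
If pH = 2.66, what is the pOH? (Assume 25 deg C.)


At 25 deg C, pH + pOH = 14.
pOH = 14 - pH = 14 - 2.66
pOH = 11.34:

11.34


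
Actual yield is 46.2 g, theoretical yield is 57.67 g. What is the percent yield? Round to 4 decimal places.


% yield = 100 * actual / theoretical
% yield = 100 * 46.2 / 57.67
% yield = 80.11097624 %, rounded to 4 dp:

80.1110 %


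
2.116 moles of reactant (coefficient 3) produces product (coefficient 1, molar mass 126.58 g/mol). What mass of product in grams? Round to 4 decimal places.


Use the coefficient ratio to convert reactant moles to product moles, then multiply by the product's molar mass.
moles_P = moles_R * (coeff_P / coeff_R) = 2.116 * (1/3) = 0.705333
mass_P = moles_P * M_P = 0.705333 * 126.58
mass_P = 89.28105114 g, rounded to 4 dp:

89.2811 g


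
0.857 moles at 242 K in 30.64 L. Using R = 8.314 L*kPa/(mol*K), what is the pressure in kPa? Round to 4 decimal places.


PV = nRT, solve for P = nRT / V.
nRT = 0.857 * 8.314 * 242 = 1724.2737
P = 1724.2737 / 30.64
P = 56.27525131 kPa, rounded to 4 dp:

56.2753 kPa


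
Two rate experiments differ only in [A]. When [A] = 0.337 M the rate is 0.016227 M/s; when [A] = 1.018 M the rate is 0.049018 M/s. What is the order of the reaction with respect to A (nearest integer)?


Rate is proportional to [A]^n, so rate2/rate1 = ([A]2/[A]1)^n. Take logs to solve for n.
rate2/rate1 = 0.049018 / 0.016227 = 3.0208
[A]2/[A]1 = 1.018 / 0.337 = 3.0208
n = ln(3.0208) / ln(3.0208) = 1.0
Nearest integer order:

1


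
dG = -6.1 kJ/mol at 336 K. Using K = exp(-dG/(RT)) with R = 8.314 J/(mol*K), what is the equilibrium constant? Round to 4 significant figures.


dG is in kJ/mol; multiply by 1000 to match R in J/(mol*K).
RT = 8.314 * 336 = 2793.504 J/mol
exponent = -dG*1000 / (RT) = -(-6.1*1000) / 2793.504 = 2.18363747
K = exp(2.18363747)
K = 8.878543, rounded to 4 significant figures:

8.879
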